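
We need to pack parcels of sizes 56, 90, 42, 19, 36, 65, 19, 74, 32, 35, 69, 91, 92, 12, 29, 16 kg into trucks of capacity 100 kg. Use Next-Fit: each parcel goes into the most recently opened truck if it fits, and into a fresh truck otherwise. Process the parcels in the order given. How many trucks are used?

10 trucks

Put 56 kg in truck 1; 44 kg remain.
Put 90 kg in truck 2; 10 kg remain.
Put 42 kg in truck 3; 58 kg remain.
Put 19 kg in truck 3; 39 kg remain.
Put 36 kg in truck 3; 3 kg remain.
Put 65 kg in truck 4; 35 kg remain.
Put 19 kg in truck 4; 16 kg remain.
Put 74 kg in truck 5; 26 kg remain.
Put 32 kg in truck 6; 68 kg remain.
Put 35 kg in truck 6; 33 kg remain.
Put 69 kg in truck 7; 31 kg remain.
Put 91 kg in truck 8; 9 kg remain.
Put 92 kg in truck 9; 8 kg remain.
Put 12 kg in truck 10; 88 kg remain.
Put 29 kg in truck 10; 59 kg remain.
Put 16 kg in truck 10; 43 kg remain.
Final trucks: [56] [90] [42,19,36] [65,19] [74] [32,35] [69] [91] [92] [12,29,16].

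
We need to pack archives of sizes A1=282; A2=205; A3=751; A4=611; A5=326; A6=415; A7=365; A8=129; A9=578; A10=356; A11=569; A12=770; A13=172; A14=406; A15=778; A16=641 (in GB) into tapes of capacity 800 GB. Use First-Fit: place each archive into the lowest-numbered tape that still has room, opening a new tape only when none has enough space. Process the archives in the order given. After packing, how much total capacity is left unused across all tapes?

1446

tape 1: place A1 (282 GB), 518 GB left
tape 1: place A2 (205 GB), 313 GB left
tape 2: place A3 (751 GB), 49 GB left
tape 3: place A4 (611 GB), 189 GB left
tape 4: place A5 (326 GB), 474 GB left
tape 4: place A6 (415 GB), 59 GB left
tape 5: place A7 (365 GB), 435 GB left
tape 1: place A8 (129 GB), 184 GB left
tape 6: place A9 (578 GB), 222 GB left
tape 5: place A10 (356 GB), 79 GB left
tape 7: place A11 (569 GB), 231 GB left
tape 8: place A12 (770 GB), 30 GB left
tape 1: place A13 (172 GB), 12 GB left
tape 9: place A14 (406 GB), 394 GB left
tape 10: place A15 (778 GB), 22 GB left
tape 11: place A16 (641 GB), 159 GB left
11 tapes × 800 GB = 8800 GB; used 7354 GB; unused 1446 GB.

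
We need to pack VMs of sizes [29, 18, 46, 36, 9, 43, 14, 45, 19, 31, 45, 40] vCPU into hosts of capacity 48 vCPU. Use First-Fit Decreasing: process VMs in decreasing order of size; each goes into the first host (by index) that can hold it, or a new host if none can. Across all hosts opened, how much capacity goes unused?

Sorted descending: 46, 45, 45, 43, 40, 36, 31, 29, 19, 18, 14, 9.
46 vCPU → host 1 (remaining 2 vCPU)
45 vCPU → host 2 (remaining 3 vCPU)
45 vCPU → host 3 (remaining 3 vCPU)
43 vCPU → host 4 (remaining 5 vCPU)
40 vCPU → host 5 (remaining 8 vCPU)
36 vCPU → host 6 (remaining 12 vCPU)
31 vCPU → host 7 (remaining 17 vCPU)
29 vCPU → host 8 (remaining 19 vCPU)
19 vCPU → host 8 (remaining 0 vCPU)
18 vCPU → host 9 (remaining 30 vCPU)
14 vCPU → host 7 (remaining 3 vCPU)
9 vCPU → host 6 (remaining 3 vCPU)
9 hosts × 48 vCPU = 432 vCPU; used 375 vCPU; unused 57 vCPU.

57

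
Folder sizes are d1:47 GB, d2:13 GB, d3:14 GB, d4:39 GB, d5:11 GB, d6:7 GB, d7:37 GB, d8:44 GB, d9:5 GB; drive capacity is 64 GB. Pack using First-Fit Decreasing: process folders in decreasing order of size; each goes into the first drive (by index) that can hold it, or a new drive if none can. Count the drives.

4

Sorted descending: 47, 44, 39, 37, 14, 13, 11, 7, 5.
47 GB → drive 1 (remaining 17 GB)
44 GB → drive 2 (remaining 20 GB)
39 GB → drive 3 (remaining 25 GB)
37 GB → drive 4 (remaining 27 GB)
14 GB → drive 1 (remaining 3 GB)
13 GB → drive 2 (remaining 7 GB)
11 GB → drive 3 (remaining 14 GB)
7 GB → drive 2 (remaining 0 GB)
5 GB → drive 3 (remaining 9 GB)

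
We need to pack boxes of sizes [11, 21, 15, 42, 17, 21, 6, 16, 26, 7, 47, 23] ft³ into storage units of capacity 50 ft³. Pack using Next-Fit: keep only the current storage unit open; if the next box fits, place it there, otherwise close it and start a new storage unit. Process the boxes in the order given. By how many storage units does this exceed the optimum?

Next-Fit: [11,21,15] [42] [17,21,6] [16,26,7] [47] [23] → 6 storage units.
Total size 252 ft³; any packing needs at least ⌈252/50⌉ = 6 storage units.
So 6 is already optimal.

0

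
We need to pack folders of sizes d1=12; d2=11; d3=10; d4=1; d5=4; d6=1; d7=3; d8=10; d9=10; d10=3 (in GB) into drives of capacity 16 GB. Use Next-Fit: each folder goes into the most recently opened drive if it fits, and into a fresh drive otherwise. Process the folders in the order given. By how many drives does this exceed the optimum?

Next-Fit: [12] [11] [10,1,4,1] [3,10] [10,3] → 5 drives.
Total size 65 GB; any packing needs at least ⌈65/16⌉ = 5 drives.
So 5 is already optimal.

0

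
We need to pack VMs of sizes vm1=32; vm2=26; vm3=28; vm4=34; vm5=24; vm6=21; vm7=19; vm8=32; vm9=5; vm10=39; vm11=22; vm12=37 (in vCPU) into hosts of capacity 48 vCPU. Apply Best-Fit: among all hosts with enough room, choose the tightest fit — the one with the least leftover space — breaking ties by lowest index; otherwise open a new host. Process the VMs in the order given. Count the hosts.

vm1 (32 vCPU) → host 1 (remaining 16 vCPU)
vm2 (26 vCPU) → host 2 (remaining 22 vCPU)
vm3 (28 vCPU) → host 3 (remaining 20 vCPU)
vm4 (34 vCPU) → host 4 (remaining 14 vCPU)
vm5 (24 vCPU) → host 5 (remaining 24 vCPU)
vm6 (21 vCPU) → host 2 (remaining 1 vCPU)
vm7 (19 vCPU) → host 3 (remaining 1 vCPU)
vm8 (32 vCPU) → host 6 (remaining 16 vCPU)
vm9 (5 vCPU) → host 4 (remaining 9 vCPU)
vm10 (39 vCPU) → host 7 (remaining 9 vCPU)
vm11 (22 vCPU) → host 5 (remaining 2 vCPU)
vm12 (37 vCPU) → host 8 (remaining 11 vCPU)
Final hosts: [32] [26,21] [28,19] [34,5] [24,22] [32] [39] [37].

8 hosts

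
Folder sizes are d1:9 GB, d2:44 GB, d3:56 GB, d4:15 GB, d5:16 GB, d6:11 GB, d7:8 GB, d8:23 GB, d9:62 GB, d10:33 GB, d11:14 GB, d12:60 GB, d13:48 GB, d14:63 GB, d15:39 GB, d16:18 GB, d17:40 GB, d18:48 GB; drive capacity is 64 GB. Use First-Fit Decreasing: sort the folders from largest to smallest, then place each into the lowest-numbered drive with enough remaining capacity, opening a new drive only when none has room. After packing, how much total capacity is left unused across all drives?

33

Sorted descending: 63, 62, 60, 56, 48, 48, 44, 40, 39, 33, 23, 18, 16, 15, 14, 11, 9, 8.
63 GB → drive 1 (remaining 1 GB)
62 GB → drive 2 (remaining 2 GB)
60 GB → drive 3 (remaining 4 GB)
56 GB → drive 4 (remaining 8 GB)
48 GB → drive 5 (remaining 16 GB)
48 GB → drive 6 (remaining 16 GB)
44 GB → drive 7 (remaining 20 GB)
40 GB → drive 8 (remaining 24 GB)
39 GB → drive 9 (remaining 25 GB)
33 GB → drive 10 (remaining 31 GB)
23 GB → drive 8 (remaining 1 GB)
18 GB → drive 7 (remaining 2 GB)
16 GB → drive 5 (remaining 0 GB)
15 GB → drive 6 (remaining 1 GB)
14 GB → drive 9 (remaining 11 GB)
11 GB → drive 9 (remaining 0 GB)
9 GB → drive 10 (remaining 22 GB)
8 GB → drive 4 (remaining 0 GB)
10 drives × 64 GB = 640 GB; used 607 GB; unused 33 GB.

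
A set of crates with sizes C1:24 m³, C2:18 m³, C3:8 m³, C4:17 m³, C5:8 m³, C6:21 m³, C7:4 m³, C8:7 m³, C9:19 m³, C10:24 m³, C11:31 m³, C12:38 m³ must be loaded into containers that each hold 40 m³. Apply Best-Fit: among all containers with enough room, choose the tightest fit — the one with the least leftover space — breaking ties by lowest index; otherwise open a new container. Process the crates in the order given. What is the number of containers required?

Put C1 (24 m³) in container 1; 16 m³ remain.
Put C2 (18 m³) in container 2; 22 m³ remain.
Put C3 (8 m³) in container 1; 8 m³ remain.
Put C4 (17 m³) in container 2; 5 m³ remain.
Put C5 (8 m³) in container 1; 0 m³ remain.
Put C6 (21 m³) in container 3; 19 m³ remain.
Put C7 (4 m³) in container 2; 1 m³ remain.
Put C8 (7 m³) in container 3; 12 m³ remain.
Put C9 (19 m³) in container 4; 21 m³ remain.
Put C10 (24 m³) in container 5; 16 m³ remain.
Put C11 (31 m³) in container 6; 9 m³ remain.
Put C12 (38 m³) in container 7; 2 m³ remain.
Final containers: [24,8,8] [18,17,4] [21,7] [19] [24] [31] [38].

7 containers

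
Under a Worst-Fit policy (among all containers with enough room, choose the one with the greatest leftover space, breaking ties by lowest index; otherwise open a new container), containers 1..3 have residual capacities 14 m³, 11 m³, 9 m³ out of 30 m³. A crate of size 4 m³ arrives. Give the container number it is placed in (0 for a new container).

Containers with room: container 1 (14 m³), container 2 (11 m³), container 3 (9 m³).
Most room is container 1 with 14 m³ free.

1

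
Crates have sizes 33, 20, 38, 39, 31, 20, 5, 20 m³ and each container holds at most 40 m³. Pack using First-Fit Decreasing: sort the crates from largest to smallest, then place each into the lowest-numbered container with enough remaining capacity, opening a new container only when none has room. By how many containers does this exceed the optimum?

0

First-Fit Decreasing: [39] [38] [33,5] [31] [20,20] [20] → 6 containers.
Total size 206 m³; any packing needs at least ⌈206/40⌉ = 6 containers.
So 6 is already optimal.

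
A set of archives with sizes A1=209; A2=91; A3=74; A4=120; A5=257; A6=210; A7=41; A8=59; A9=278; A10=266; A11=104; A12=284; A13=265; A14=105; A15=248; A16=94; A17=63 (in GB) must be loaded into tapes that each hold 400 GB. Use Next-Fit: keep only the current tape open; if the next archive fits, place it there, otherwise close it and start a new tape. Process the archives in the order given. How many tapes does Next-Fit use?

A1 (209 GB) → tape 1 (remaining 191 GB)
A2 (91 GB) → tape 1 (remaining 100 GB)
A3 (74 GB) → tape 1 (remaining 26 GB)
A4 (120 GB) → tape 2 (remaining 280 GB)
A5 (257 GB) → tape 2 (remaining 23 GB)
A6 (210 GB) → tape 3 (remaining 190 GB)
A7 (41 GB) → tape 3 (remaining 149 GB)
A8 (59 GB) → tape 3 (remaining 90 GB)
A9 (278 GB) → tape 4 (remaining 122 GB)
A10 (266 GB) → tape 5 (remaining 134 GB)
A11 (104 GB) → tape 5 (remaining 30 GB)
A12 (284 GB) → tape 6 (remaining 116 GB)
A13 (265 GB) → tape 7 (remaining 135 GB)
A14 (105 GB) → tape 7 (remaining 30 GB)
A15 (248 GB) → tape 8 (remaining 152 GB)
A16 (94 GB) → tape 8 (remaining 58 GB)
A17 (63 GB) → tape 9 (remaining 337 GB)

9 tapes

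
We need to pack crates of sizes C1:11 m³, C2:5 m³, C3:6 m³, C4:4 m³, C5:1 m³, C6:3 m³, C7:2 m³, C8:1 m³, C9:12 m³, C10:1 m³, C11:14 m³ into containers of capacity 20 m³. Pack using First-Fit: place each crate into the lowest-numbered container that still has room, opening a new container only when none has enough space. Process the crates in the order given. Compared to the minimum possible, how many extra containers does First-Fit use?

1

First-Fit: [11,5,4] [6,1,3,2,1,1] [12] [14] → 4 containers.
Total size 60 m³; any packing needs at least ⌈60/20⌉ = 3 containers.
An optimal packing achieves that bound: [14,6] [12,5,3] [11,4,2,1,1,1] → 3 containers.
Excess: 4 − 3 = 1.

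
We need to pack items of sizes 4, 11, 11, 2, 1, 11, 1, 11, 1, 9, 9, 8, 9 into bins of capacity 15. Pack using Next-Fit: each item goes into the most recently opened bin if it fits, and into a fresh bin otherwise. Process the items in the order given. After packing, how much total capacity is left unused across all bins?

bin 1: place 4, 11 left
bin 1: place 11, 0 left
bin 2: place 11, 4 left
bin 2: place 2, 2 left
bin 2: place 1, 1 left
bin 3: place 11, 4 left
bin 3: place 1, 3 left
bin 4: place 11, 4 left
bin 4: place 1, 3 left
bin 5: place 9, 6 left
bin 6: place 9, 6 left
bin 7: place 8, 7 left
bin 8: place 9, 6 left
8 bins × 15 = 120; used 88; unused 32.

32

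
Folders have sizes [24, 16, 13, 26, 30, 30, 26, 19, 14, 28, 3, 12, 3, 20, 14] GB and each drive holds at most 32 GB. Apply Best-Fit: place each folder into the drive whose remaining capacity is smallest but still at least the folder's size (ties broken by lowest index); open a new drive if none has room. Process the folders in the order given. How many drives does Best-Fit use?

24 GB → drive 1 (remaining 8 GB)
16 GB → drive 2 (remaining 16 GB)
13 GB → drive 2 (remaining 3 GB)
26 GB → drive 3 (remaining 6 GB)
30 GB → drive 4 (remaining 2 GB)
30 GB → drive 5 (remaining 2 GB)
26 GB → drive 6 (remaining 6 GB)
19 GB → drive 7 (remaining 13 GB)
14 GB → drive 8 (remaining 18 GB)
28 GB → drive 9 (remaining 4 GB)
3 GB → drive 2 (remaining 0 GB)
12 GB → drive 7 (remaining 1 GB)
3 GB → drive 9 (remaining 1 GB)
20 GB → drive 10 (remaining 12 GB)
14 GB → drive 8 (remaining 4 GB)
Final drives: [24] [16,13,3] [26] [30] [30] [26] [19,12] [14,14] [28,3] [20].

10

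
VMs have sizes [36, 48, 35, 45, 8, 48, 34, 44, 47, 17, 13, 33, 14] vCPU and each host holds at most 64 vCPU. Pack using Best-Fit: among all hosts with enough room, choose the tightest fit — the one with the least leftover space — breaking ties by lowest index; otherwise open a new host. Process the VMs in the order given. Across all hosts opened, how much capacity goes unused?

Put 36 vCPU in host 1; 28 vCPU remain.
Put 48 vCPU in host 2; 16 vCPU remain.
Put 35 vCPU in host 3; 29 vCPU remain.
Put 45 vCPU in host 4; 19 vCPU remain.
Put 8 vCPU in host 2; 8 vCPU remain.
Put 48 vCPU in host 5; 16 vCPU remain.
Put 34 vCPU in host 6; 30 vCPU remain.
Put 44 vCPU in host 7; 20 vCPU remain.
Put 47 vCPU in host 8; 17 vCPU remain.
Put 17 vCPU in host 8; 0 vCPU remain.
Put 13 vCPU in host 5; 3 vCPU remain.
Put 33 vCPU in host 9; 31 vCPU remain.
Put 14 vCPU in host 4; 5 vCPU remain.
9 hosts × 64 vCPU = 576 vCPU; used 422 vCPU; unused 154 vCPU.

154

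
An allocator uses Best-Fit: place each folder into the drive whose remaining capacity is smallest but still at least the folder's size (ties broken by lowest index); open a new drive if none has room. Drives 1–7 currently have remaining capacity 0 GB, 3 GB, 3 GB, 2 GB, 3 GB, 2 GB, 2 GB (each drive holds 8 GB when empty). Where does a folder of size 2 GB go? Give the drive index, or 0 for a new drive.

4

Drives with room: drive 2 (3 GB), drive 3 (3 GB), drive 4 (2 GB), drive 5 (3 GB), drive 6 (2 GB), drive 7 (2 GB).
Tightest fit is drive 4 with 2 GB free.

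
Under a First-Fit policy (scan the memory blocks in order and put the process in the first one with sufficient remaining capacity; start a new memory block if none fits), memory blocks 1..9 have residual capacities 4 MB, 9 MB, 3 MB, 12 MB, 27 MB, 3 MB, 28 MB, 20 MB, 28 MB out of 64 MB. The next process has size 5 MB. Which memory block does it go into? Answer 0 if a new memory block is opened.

2

Memory blocks with room: memory block 2 (9 MB), memory block 4 (12 MB), memory block 5 (27 MB), memory block 7 (28 MB), memory block 8 (20 MB), memory block 9 (28 MB).
The first with room is memory block 2.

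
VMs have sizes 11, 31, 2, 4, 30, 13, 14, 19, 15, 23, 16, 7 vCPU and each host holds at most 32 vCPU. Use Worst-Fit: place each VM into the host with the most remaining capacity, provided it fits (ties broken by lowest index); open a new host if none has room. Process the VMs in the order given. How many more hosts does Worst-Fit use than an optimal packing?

Worst-Fit: [11,2,4,13] [31] [30] [14,15] [19] [23] [16,7] → 7 hosts.
Total size 185 vCPU; any packing needs at least ⌈185/32⌉ = 6 hosts.
An optimal packing achieves that bound: [31] [30,2] [23,7] [19,13] [16,15] [14,11,4] → 6 hosts.
Excess: 7 − 6 = 1.

1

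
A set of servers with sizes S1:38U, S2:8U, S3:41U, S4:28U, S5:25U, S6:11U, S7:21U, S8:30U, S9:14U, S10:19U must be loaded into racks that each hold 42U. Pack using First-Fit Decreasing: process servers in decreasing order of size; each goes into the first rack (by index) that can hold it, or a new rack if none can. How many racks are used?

6

Sorted descending: 41, 38, 30, 28, 25, 21, 19, 14, 11, 8.
41U → rack 1 (remaining 1U)
38U → rack 2 (remaining 4U)
30U → rack 3 (remaining 12U)
28U → rack 4 (remaining 14U)
25U → rack 5 (remaining 17U)
21U → rack 6 (remaining 21U)
19U → rack 6 (remaining 2U)
14U → rack 4 (remaining 0U)
11U → rack 3 (remaining 1U)
8U → rack 5 (remaining 9U)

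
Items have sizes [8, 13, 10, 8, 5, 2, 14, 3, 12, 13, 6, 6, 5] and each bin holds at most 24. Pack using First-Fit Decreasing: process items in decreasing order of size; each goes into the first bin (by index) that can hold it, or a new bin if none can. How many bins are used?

5

Sorted descending: 14, 13, 13, 12, 10, 8, 8, 6, 6, 5, 5, 3, 2.
bin 1: place 14, 10 left
bin 2: place 13, 11 left
bin 3: place 13, 11 left
bin 4: place 12, 12 left
bin 1: place 10, 0 left
bin 2: place 8, 3 left
bin 3: place 8, 3 left
bin 4: place 6, 6 left
bin 4: place 6, 0 left
bin 5: place 5, 19 left
bin 5: place 5, 14 left
bin 2: place 3, 0 left
bin 3: place 2, 1 left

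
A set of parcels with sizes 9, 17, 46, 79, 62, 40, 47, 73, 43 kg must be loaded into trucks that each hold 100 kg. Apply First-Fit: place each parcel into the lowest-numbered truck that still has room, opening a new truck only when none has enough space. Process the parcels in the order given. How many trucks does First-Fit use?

6 trucks

Put 9 kg in truck 1; 91 kg remain.
Put 17 kg in truck 1; 74 kg remain.
Put 46 kg in truck 1; 28 kg remain.
Put 79 kg in truck 2; 21 kg remain.
Put 62 kg in truck 3; 38 kg remain.
Put 40 kg in truck 4; 60 kg remain.
Put 47 kg in truck 4; 13 kg remain.
Put 73 kg in truck 5; 27 kg remain.
Put 43 kg in truck 6; 57 kg remain.
Final trucks: [9,17,46] [79] [62] [40,47] [73] [43].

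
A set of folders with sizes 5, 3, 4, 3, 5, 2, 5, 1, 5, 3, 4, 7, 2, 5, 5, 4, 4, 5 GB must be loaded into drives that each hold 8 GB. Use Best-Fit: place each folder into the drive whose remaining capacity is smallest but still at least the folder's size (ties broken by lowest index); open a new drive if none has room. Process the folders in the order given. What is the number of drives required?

drive 1: place 5 GB, 3 GB left
drive 1: place 3 GB, 0 GB left
drive 2: place 4 GB, 4 GB left
drive 2: place 3 GB, 1 GB left
drive 3: place 5 GB, 3 GB left
drive 3: place 2 GB, 1 GB left
drive 4: place 5 GB, 3 GB left
drive 2: place 1 GB, 0 GB left
drive 5: place 5 GB, 3 GB left
drive 4: place 3 GB, 0 GB left
drive 6: place 4 GB, 4 GB left
drive 7: place 7 GB, 1 GB left
drive 5: place 2 GB, 1 GB left
drive 8: place 5 GB, 3 GB left
drive 9: place 5 GB, 3 GB left
drive 6: place 4 GB, 0 GB left
drive 10: place 4 GB, 4 GB left
drive 11: place 5 GB, 3 GB left

11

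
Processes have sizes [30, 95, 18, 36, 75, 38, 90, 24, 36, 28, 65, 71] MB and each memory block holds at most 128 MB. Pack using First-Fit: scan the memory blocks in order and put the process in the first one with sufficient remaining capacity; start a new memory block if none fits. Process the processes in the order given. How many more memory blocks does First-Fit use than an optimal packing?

First-Fit: [30,95] [18,36,38,24] [75,36] [90,28] [65] [71] → 6 memory blocks.
Total size 606 MB; any packing needs at least ⌈606/128⌉ = 5 memory blocks.
An optimal packing achieves that bound: [95,30] [90,38] [75,36] [71,36,18] [65,28,24] → 5 memory blocks.
Excess: 6 − 5 = 1.

1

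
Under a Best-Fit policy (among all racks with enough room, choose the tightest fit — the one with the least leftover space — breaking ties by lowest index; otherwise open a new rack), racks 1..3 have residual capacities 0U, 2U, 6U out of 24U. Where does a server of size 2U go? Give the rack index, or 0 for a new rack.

2

Racks with room: rack 2 (2U), rack 3 (6U).
Tightest fit is rack 2 with 2U free.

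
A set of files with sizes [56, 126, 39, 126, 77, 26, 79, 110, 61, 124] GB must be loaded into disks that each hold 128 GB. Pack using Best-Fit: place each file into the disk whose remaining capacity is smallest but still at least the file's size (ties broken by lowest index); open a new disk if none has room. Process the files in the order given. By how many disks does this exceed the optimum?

1

Best-Fit: [56,39,26] [126] [126] [77] [79] [110] [61] [124] → 8 disks.
Total size 824 GB; any packing needs at least ⌈824/128⌉ = 7 disks.
An optimal packing achieves that bound: [126] [126] [124] [110] [79,39] [77,26] [61,56] → 7 disks.
Excess: 8 − 7 = 1.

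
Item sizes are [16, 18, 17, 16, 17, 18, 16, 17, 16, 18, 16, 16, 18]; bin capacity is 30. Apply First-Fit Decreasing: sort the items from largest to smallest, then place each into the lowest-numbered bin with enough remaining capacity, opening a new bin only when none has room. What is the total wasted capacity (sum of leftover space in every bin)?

171

Sorted descending: 18, 18, 18, 18, 17, 17, 17, 16, 16, 16, 16, 16, 16.
Put 18 in bin 1; 12 remain.
Put 18 in bin 2; 12 remain.
Put 18 in bin 3; 12 remain.
Put 18 in bin 4; 12 remain.
Put 17 in bin 5; 13 remain.
Put 17 in bin 6; 13 remain.
Put 17 in bin 7; 13 remain.
Put 16 in bin 8; 14 remain.
Put 16 in bin 9; 14 remain.
Put 16 in bin 10; 14 remain.
Put 16 in bin 11; 14 remain.
Put 16 in bin 12; 14 remain.
Put 16 in bin 13; 14 remain.
13 bins × 30 = 390; used 219; unused 171.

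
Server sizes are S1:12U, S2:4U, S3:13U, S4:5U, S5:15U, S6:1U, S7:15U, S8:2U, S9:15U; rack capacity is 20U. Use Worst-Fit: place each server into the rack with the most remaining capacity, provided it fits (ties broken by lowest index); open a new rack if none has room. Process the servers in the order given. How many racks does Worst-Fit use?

S1 (12U) → rack 1 (remaining 8U)
S2 (4U) → rack 1 (remaining 4U)
S3 (13U) → rack 2 (remaining 7U)
S4 (5U) → rack 2 (remaining 2U)
S5 (15U) → rack 3 (remaining 5U)
S6 (1U) → rack 3 (remaining 4U)
S7 (15U) → rack 4 (remaining 5U)
S8 (2U) → rack 4 (remaining 3U)
S9 (15U) → rack 5 (remaining 5U)

5 racks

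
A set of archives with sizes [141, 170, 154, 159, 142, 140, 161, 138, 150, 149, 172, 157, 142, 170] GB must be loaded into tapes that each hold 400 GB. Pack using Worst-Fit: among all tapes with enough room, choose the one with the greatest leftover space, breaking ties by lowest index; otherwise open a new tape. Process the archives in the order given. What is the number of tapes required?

7 tapes

141 GB → tape 1 (remaining 259 GB)
170 GB → tape 1 (remaining 89 GB)
154 GB → tape 2 (remaining 246 GB)
159 GB → tape 2 (remaining 87 GB)
142 GB → tape 3 (remaining 258 GB)
140 GB → tape 3 (remaining 118 GB)
161 GB → tape 4 (remaining 239 GB)
138 GB → tape 4 (remaining 101 GB)
150 GB → tape 5 (remaining 250 GB)
149 GB → tape 5 (remaining 101 GB)
172 GB → tape 6 (remaining 228 GB)
157 GB → tape 6 (remaining 71 GB)
142 GB → tape 7 (remaining 258 GB)
170 GB → tape 7 (remaining 88 GB)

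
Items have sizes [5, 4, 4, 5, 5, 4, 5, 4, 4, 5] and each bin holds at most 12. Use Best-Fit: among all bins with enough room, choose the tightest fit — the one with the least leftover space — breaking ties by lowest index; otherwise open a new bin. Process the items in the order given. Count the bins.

5

bin 1: place 5, 7 left
bin 1: place 4, 3 left
bin 2: place 4, 8 left
bin 2: place 5, 3 left
bin 3: place 5, 7 left
bin 3: place 4, 3 left
bin 4: place 5, 7 left
bin 4: place 4, 3 left
bin 5: place 4, 8 left
bin 5: place 5, 3 left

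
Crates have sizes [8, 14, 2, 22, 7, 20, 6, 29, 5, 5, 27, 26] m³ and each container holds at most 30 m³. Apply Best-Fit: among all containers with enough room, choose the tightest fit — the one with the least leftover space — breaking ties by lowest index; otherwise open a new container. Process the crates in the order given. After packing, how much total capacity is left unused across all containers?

9

Put 8 m³ in container 1; 22 m³ remain.
Put 14 m³ in container 1; 8 m³ remain.
Put 2 m³ in container 1; 6 m³ remain.
Put 22 m³ in container 2; 8 m³ remain.
Put 7 m³ in container 2; 1 m³ remain.
Put 20 m³ in container 3; 10 m³ remain.
Put 6 m³ in container 1; 0 m³ remain.
Put 29 m³ in container 4; 1 m³ remain.
Put 5 m³ in container 3; 5 m³ remain.
Put 5 m³ in container 3; 0 m³ remain.
Put 27 m³ in container 5; 3 m³ remain.
Put 26 m³ in container 6; 4 m³ remain.
6 containers × 30 m³ = 180 m³; used 171 m³; unused 9 m³.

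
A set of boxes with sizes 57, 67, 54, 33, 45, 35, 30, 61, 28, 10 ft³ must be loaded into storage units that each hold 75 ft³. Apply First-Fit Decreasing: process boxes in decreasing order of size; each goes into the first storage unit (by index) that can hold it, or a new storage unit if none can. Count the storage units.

Sorted descending: 67, 61, 57, 54, 45, 35, 33, 30, 28, 10.
67 ft³ → storage unit 1 (remaining 8 ft³)
61 ft³ → storage unit 2 (remaining 14 ft³)
57 ft³ → storage unit 3 (remaining 18 ft³)
54 ft³ → storage unit 4 (remaining 21 ft³)
45 ft³ → storage unit 5 (remaining 30 ft³)
35 ft³ → storage unit 6 (remaining 40 ft³)
33 ft³ → storage unit 6 (remaining 7 ft³)
30 ft³ → storage unit 5 (remaining 0 ft³)
28 ft³ → storage unit 7 (remaining 47 ft³)
10 ft³ → storage unit 2 (remaining 4 ft³)

7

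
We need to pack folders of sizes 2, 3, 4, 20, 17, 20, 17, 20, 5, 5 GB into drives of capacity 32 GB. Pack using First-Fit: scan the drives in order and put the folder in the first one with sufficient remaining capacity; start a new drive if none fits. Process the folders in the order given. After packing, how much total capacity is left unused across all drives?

drive 1: place 2 GB, 30 GB left
drive 1: place 3 GB, 27 GB left
drive 1: place 4 GB, 23 GB left
drive 1: place 20 GB, 3 GB left
drive 2: place 17 GB, 15 GB left
drive 3: place 20 GB, 12 GB left
drive 4: place 17 GB, 15 GB left
drive 5: place 20 GB, 12 GB left
drive 2: place 5 GB, 10 GB left
drive 2: place 5 GB, 5 GB left
5 drives × 32 GB = 160 GB; used 113 GB; unused 47 GB.

47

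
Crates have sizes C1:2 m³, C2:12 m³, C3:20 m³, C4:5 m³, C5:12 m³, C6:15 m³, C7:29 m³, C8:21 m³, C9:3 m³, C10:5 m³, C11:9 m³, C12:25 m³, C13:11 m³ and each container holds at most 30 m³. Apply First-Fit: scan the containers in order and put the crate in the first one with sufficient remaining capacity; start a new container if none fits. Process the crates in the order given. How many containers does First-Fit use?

7

container 1: place C1 (2 m³), 28 m³ left
container 1: place C2 (12 m³), 16 m³ left
container 2: place C3 (20 m³), 10 m³ left
container 1: place C4 (5 m³), 11 m³ left
container 3: place C5 (12 m³), 18 m³ left
container 3: place C6 (15 m³), 3 m³ left
container 4: place C7 (29 m³), 1 m³ left
container 5: place C8 (21 m³), 9 m³ left
container 1: place C9 (3 m³), 8 m³ left
container 1: place C10 (5 m³), 3 m³ left
container 2: place C11 (9 m³), 1 m³ left
container 6: place C12 (25 m³), 5 m³ left
container 7: place C13 (11 m³), 19 m³ left
Final containers: [2,12,5,3,5] [20,9] [12,15] [29] [21] [25] [11].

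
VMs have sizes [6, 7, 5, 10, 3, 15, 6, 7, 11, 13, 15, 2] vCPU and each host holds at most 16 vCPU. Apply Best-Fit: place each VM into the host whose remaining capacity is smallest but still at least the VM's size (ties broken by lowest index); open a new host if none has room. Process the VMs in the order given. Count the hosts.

7 hosts

host 1: place 6 vCPU, 10 vCPU left
host 1: place 7 vCPU, 3 vCPU left
host 2: place 5 vCPU, 11 vCPU left
host 2: place 10 vCPU, 1 vCPU left
host 1: place 3 vCPU, 0 vCPU left
host 3: place 15 vCPU, 1 vCPU left
host 4: place 6 vCPU, 10 vCPU left
host 4: place 7 vCPU, 3 vCPU left
host 5: place 11 vCPU, 5 vCPU left
host 6: place 13 vCPU, 3 vCPU left
host 7: place 15 vCPU, 1 vCPU left
host 4: place 2 vCPU, 1 vCPU left
Final hosts: [6,7,3] [5,10] [15] [6,7,2] [11] [13] [15].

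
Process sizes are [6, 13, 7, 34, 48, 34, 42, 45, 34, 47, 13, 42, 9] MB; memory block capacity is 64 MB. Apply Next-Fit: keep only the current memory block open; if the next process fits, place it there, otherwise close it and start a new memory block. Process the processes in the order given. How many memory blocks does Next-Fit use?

8

memory block 1: place 6 MB, 58 MB left
memory block 1: place 13 MB, 45 MB left
memory block 1: place 7 MB, 38 MB left
memory block 1: place 34 MB, 4 MB left
memory block 2: place 48 MB, 16 MB left
memory block 3: place 34 MB, 30 MB left
memory block 4: place 42 MB, 22 MB left
memory block 5: place 45 MB, 19 MB left
memory block 6: place 34 MB, 30 MB left
memory block 7: place 47 MB, 17 MB left
memory block 7: place 13 MB, 4 MB left
memory block 8: place 42 MB, 22 MB left
memory block 8: place 9 MB, 13 MB left
Final memory blocks: [6,13,7,34] [48] [34] [42] [45] [34] [47,13] [42,9].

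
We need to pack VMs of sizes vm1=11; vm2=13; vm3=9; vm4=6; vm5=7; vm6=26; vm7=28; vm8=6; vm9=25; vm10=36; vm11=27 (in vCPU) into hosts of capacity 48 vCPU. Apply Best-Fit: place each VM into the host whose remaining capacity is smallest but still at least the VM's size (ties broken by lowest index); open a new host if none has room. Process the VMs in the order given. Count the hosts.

Put vm1 (11 vCPU) in host 1; 37 vCPU remain.
Put vm2 (13 vCPU) in host 1; 24 vCPU remain.
Put vm3 (9 vCPU) in host 1; 15 vCPU remain.
Put vm4 (6 vCPU) in host 1; 9 vCPU remain.
Put vm5 (7 vCPU) in host 1; 2 vCPU remain.
Put vm6 (26 vCPU) in host 2; 22 vCPU remain.
Put vm7 (28 vCPU) in host 3; 20 vCPU remain.
Put vm8 (6 vCPU) in host 3; 14 vCPU remain.
Put vm9 (25 vCPU) in host 4; 23 vCPU remain.
Put vm10 (36 vCPU) in host 5; 12 vCPU remain.
Put vm11 (27 vCPU) in host 6; 21 vCPU remain.

6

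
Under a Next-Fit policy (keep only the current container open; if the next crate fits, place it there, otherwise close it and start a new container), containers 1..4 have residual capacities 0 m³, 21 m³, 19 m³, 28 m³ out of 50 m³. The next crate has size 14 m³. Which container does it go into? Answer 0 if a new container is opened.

Next-Fit only looks at container 4, which has 28 m³ free.
14 m³ fits there.

4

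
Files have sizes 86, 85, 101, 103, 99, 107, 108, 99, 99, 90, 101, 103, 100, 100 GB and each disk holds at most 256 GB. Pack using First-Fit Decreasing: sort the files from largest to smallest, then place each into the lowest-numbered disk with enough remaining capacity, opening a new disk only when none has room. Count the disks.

Sorted descending: 108, 107, 103, 103, 101, 101, 100, 100, 99, 99, 99, 90, 86, 85.
Put 108 GB in disk 1; 148 GB remain.
Put 107 GB in disk 1; 41 GB remain.
Put 103 GB in disk 2; 153 GB remain.
Put 103 GB in disk 2; 50 GB remain.
Put 101 GB in disk 3; 155 GB remain.
Put 101 GB in disk 3; 54 GB remain.
Put 100 GB in disk 4; 156 GB remain.
Put 100 GB in disk 4; 56 GB remain.
Put 99 GB in disk 5; 157 GB remain.
Put 99 GB in disk 5; 58 GB remain.
Put 99 GB in disk 6; 157 GB remain.
Put 90 GB in disk 6; 67 GB remain.
Put 86 GB in disk 7; 170 GB remain.
Put 85 GB in disk 7; 85 GB remain.

7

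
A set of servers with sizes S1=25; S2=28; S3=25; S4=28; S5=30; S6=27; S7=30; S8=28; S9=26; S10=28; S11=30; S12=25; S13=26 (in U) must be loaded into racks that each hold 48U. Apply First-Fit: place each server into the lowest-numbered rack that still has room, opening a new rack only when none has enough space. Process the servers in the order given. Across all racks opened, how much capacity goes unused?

S1 (25U) → rack 1 (remaining 23U)
S2 (28U) → rack 2 (remaining 20U)
S3 (25U) → rack 3 (remaining 23U)
S4 (28U) → rack 4 (remaining 20U)
S5 (30U) → rack 5 (remaining 18U)
S6 (27U) → rack 6 (remaining 21U)
S7 (30U) → rack 7 (remaining 18U)
S8 (28U) → rack 8 (remaining 20U)
S9 (26U) → rack 9 (remaining 22U)
S10 (28U) → rack 10 (remaining 20U)
S11 (30U) → rack 11 (remaining 18U)
S12 (25U) → rack 12 (remaining 23U)
S13 (26U) → rack 13 (remaining 22U)
13 racks × 48U = 624U; used 356U; unused 268U.

268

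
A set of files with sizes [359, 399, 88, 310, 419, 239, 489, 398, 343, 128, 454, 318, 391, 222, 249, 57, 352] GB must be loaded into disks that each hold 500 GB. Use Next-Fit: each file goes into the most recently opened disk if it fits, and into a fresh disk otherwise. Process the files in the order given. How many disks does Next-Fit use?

13

359 GB → disk 1 (remaining 141 GB)
399 GB → disk 2 (remaining 101 GB)
88 GB → disk 2 (remaining 13 GB)
310 GB → disk 3 (remaining 190 GB)
419 GB → disk 4 (remaining 81 GB)
239 GB → disk 5 (remaining 261 GB)
489 GB → disk 6 (remaining 11 GB)
398 GB → disk 7 (remaining 102 GB)
343 GB → disk 8 (remaining 157 GB)
128 GB → disk 8 (remaining 29 GB)
454 GB → disk 9 (remaining 46 GB)
318 GB → disk 10 (remaining 182 GB)
391 GB → disk 11 (remaining 109 GB)
222 GB → disk 12 (remaining 278 GB)
249 GB → disk 12 (remaining 29 GB)
57 GB → disk 13 (remaining 443 GB)
352 GB → disk 13 (remaining 91 GB)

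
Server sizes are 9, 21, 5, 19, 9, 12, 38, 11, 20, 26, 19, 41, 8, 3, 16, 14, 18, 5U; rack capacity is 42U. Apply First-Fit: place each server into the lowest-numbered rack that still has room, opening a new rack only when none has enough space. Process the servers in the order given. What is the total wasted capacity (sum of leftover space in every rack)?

Put 9U in rack 1; 33U remain.
Put 21U in rack 1; 12U remain.
Put 5U in rack 1; 7U remain.
Put 19U in rack 2; 23U remain.
Put 9U in rack 2; 14U remain.
Put 12U in rack 2; 2U remain.
Put 38U in rack 3; 4U remain.
Put 11U in rack 4; 31U remain.
Put 20U in rack 4; 11U remain.
Put 26U in rack 5; 16U remain.
Put 19U in rack 6; 23U remain.
Put 41U in rack 7; 1U remain.
Put 8U in rack 4; 3U remain.
Put 3U in rack 1; 4U remain.
Put 16U in rack 5; 0U remain.
Put 14U in rack 6; 9U remain.
Put 18U in rack 8; 24U remain.
Put 5U in rack 6; 4U remain.
8 racks × 42U = 336U; used 294U; unused 42U.

42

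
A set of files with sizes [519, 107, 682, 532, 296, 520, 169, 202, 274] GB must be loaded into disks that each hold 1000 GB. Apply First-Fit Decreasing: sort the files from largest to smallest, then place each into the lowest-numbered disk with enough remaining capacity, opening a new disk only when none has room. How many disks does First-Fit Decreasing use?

4 disks

Sorted descending: 682, 532, 520, 519, 296, 274, 202, 169, 107.
Put 682 GB in disk 1; 318 GB remain.
Put 532 GB in disk 2; 468 GB remain.
Put 520 GB in disk 3; 480 GB remain.
Put 519 GB in disk 4; 481 GB remain.
Put 296 GB in disk 1; 22 GB remain.
Put 274 GB in disk 2; 194 GB remain.
Put 202 GB in disk 3; 278 GB remain.
Put 169 GB in disk 2; 25 GB remain.
Put 107 GB in disk 3; 171 GB remain.
Final disks: [682,296] [532,274,169] [520,202,107] [519].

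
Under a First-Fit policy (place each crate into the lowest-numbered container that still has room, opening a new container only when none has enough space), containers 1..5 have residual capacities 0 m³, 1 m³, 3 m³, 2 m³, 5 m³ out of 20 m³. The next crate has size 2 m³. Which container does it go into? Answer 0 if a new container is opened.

3

Containers with room: container 3 (3 m³), container 4 (2 m³), container 5 (5 m³).
The first with room is container 3.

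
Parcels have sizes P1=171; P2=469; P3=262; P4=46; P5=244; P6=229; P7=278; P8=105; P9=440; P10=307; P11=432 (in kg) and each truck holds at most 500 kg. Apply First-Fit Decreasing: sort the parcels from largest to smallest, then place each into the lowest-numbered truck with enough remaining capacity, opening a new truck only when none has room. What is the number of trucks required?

Sorted descending: 469, 440, 432, 307, 278, 262, 244, 229, 171, 105, 46.
truck 1: place 469 kg, 31 kg left
truck 2: place 440 kg, 60 kg left
truck 3: place 432 kg, 68 kg left
truck 4: place 307 kg, 193 kg left
truck 5: place 278 kg, 222 kg left
truck 6: place 262 kg, 238 kg left
truck 7: place 244 kg, 256 kg left
truck 6: place 229 kg, 9 kg left
truck 4: place 171 kg, 22 kg left
truck 5: place 105 kg, 117 kg left
truck 2: place 46 kg, 14 kg left

7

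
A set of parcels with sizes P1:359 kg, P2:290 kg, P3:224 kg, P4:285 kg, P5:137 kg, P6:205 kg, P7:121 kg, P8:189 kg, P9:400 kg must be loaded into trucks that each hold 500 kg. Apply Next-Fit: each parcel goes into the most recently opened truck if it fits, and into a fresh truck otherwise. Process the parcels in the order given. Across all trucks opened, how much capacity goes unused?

P1 (359 kg) → truck 1 (remaining 141 kg)
P2 (290 kg) → truck 2 (remaining 210 kg)
P3 (224 kg) → truck 3 (remaining 276 kg)
P4 (285 kg) → truck 4 (remaining 215 kg)
P5 (137 kg) → truck 4 (remaining 78 kg)
P6 (205 kg) → truck 5 (remaining 295 kg)
P7 (121 kg) → truck 5 (remaining 174 kg)
P8 (189 kg) → truck 6 (remaining 311 kg)
P9 (400 kg) → truck 7 (remaining 100 kg)
7 trucks × 500 kg = 3500 kg; used 2210 kg; unused 1290 kg.

1290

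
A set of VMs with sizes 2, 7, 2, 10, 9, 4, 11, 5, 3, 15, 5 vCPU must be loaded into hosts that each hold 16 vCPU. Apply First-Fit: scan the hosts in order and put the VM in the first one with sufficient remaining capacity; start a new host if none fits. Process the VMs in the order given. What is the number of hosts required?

5 hosts

host 1: place 2 vCPU, 14 vCPU left
host 1: place 7 vCPU, 7 vCPU left
host 1: place 2 vCPU, 5 vCPU left
host 2: place 10 vCPU, 6 vCPU left
host 3: place 9 vCPU, 7 vCPU left
host 1: place 4 vCPU, 1 vCPU left
host 4: place 11 vCPU, 5 vCPU left
host 2: place 5 vCPU, 1 vCPU left
host 3: place 3 vCPU, 4 vCPU left
host 5: place 15 vCPU, 1 vCPU left
host 4: place 5 vCPU, 0 vCPU left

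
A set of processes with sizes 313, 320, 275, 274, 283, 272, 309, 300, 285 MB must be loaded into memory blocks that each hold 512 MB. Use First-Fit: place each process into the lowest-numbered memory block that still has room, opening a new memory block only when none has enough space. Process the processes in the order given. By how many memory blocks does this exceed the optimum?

First-Fit: [313] [320] [275] [274] [283] [272] [309] [300] [285] → 9 memory blocks.
9 processes exceed 256 MB (half the capacity), and no two of those can share a memory block, so at least 9 memory blocks are needed.
So 9 is already optimal.

0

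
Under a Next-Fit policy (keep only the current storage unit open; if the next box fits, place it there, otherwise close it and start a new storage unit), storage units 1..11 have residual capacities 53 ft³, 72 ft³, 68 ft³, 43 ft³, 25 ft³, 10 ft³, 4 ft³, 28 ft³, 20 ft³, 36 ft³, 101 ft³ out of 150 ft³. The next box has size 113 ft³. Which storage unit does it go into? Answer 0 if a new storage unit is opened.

0

Next-Fit only looks at storage unit 11, which has 101 ft³ free.
113 ft³ does not fit, so a new storage unit is opened.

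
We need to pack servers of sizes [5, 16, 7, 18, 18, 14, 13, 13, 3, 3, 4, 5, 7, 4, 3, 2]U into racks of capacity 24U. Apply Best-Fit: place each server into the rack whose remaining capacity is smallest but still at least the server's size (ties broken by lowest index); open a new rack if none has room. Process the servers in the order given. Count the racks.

6 racks

rack 1: place 5U, 19U left
rack 1: place 16U, 3U left
rack 2: place 7U, 17U left
rack 3: place 18U, 6U left
rack 4: place 18U, 6U left
rack 2: place 14U, 3U left
rack 5: place 13U, 11U left
rack 6: place 13U, 11U left
rack 1: place 3U, 0U left
rack 2: place 3U, 0U left
rack 3: place 4U, 2U left
rack 4: place 5U, 1U left
rack 5: place 7U, 4U left
rack 5: place 4U, 0U left
rack 6: place 3U, 8U left
rack 3: place 2U, 0U left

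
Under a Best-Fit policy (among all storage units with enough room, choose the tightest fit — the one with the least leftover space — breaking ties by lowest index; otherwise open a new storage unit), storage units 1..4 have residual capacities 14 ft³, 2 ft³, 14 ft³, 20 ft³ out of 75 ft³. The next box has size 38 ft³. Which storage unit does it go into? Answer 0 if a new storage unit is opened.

0

No storage unit has ≥ 38 ft³ free, so a new storage unit is opened.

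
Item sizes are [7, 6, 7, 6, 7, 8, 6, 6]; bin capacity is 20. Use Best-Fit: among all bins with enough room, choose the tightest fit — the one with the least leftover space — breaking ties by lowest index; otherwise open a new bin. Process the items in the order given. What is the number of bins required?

3 bins

7 → bin 1 (remaining 13)
6 → bin 1 (remaining 7)
7 → bin 1 (remaining 0)
6 → bin 2 (remaining 14)
7 → bin 2 (remaining 7)
8 → bin 3 (remaining 12)
6 → bin 2 (remaining 1)
6 → bin 3 (remaining 6)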